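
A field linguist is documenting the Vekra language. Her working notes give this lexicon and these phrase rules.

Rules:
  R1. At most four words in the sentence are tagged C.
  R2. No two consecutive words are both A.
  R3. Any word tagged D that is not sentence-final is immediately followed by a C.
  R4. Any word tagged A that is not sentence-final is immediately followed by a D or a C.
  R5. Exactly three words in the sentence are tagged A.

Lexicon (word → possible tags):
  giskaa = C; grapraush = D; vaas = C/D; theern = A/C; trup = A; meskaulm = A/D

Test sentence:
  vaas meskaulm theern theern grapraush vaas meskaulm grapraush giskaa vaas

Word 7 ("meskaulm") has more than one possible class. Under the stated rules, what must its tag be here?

Candidates per position — 1:vaas {C,D}; 2:meskaulm {A,D}; 3:theern {A,C}; 4:theern {A,C}; 5:grapraush {D}; 6:vaas {C,D}; 7:meskaulm {A,D}; 8:grapraush {D}; 9:giskaa {C}; 10:vaas {C,D}.
Word 1 cannot be D — rule 3 would then fail for every completion. It is C.
Word 6 cannot be D — rule 3 would then fail for every completion. It is C.
Word 7 cannot be D — rule 3 would then fail for every completion. It is A.
The remaining ambiguous positions (2, 3, 4, 10) are resolved jointly — only one combination satisfies every rule.
The only consistent sequence is: C A C A D C A D C D.
Verifying each rule — rule 1 ✓; rule 2 ✓; rule 3 ✓; rule 4 ✓; rule 5 ✓.

A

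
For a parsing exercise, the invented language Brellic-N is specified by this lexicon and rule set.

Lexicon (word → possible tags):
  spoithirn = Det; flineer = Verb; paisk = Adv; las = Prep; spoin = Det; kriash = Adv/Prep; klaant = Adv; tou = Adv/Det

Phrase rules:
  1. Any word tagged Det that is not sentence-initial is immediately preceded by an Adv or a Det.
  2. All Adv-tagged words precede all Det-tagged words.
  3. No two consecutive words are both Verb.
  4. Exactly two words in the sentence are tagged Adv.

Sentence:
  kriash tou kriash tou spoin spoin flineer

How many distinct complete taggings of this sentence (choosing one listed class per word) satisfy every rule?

Candidates per position — 1:kriash {Adv,Prep}; 2:tou {Adv,Det}; 3:kriash {Adv,Prep}; 4:tou {Adv,Det}; 5:spoin {Det}; 6:spoin {Det}; 7:flineer {Verb}.
There are 16 candidate sequences in total.
The sequences that satisfy every rule: Prep Adv Adv Det Det Det Verb; Prep Adv Prep Adv Det Det Verb.
Count = 2.

2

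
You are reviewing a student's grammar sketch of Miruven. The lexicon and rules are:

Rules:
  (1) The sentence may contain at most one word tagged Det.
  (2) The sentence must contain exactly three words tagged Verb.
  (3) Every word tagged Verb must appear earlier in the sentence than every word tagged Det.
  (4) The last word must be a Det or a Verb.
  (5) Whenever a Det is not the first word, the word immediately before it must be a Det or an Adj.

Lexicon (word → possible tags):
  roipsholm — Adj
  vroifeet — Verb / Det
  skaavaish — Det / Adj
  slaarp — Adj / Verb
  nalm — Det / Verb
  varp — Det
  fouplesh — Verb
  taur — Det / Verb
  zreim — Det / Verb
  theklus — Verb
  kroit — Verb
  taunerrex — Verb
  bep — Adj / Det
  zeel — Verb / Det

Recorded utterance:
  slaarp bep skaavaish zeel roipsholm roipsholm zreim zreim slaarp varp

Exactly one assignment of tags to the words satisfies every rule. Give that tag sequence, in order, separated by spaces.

Adj Adj Adj Verb Adj Adj Verb Verb Adj Det

Candidates per position — 1:slaarp {Adj,Verb}; 2:bep {Adj,Det}; 3:skaavaish {Det,Adj}; 4:zeel {Verb,Det}; 5:roipsholm {Adj}; 6:roipsholm {Adj}; 7:zreim {Det,Verb}; 8:zreim {Det,Verb}; 9:slaarp {Adj,Verb}; 10:varp {Det}.
Position 2: Det is ruled out by rule 1; that leaves Adj.
Position 3: Det is ruled out by rule 1; that leaves Adj.
Position 4: Det is ruled out by rule 1; that leaves Verb.
Position 7: Det is ruled out by rule 1; that leaves Verb.
Position 8: Det is ruled out by rule 1; that leaves Verb.
Position 9: Verb is ruled out by rule 2; that leaves Adj.
Position 1: Verb is ruled out by rule 2; that leaves Adj.
The unique satisfying tagging is: Adj Adj Adj Verb Adj Adj Verb Verb Adj Det.
Rule-by-rule: rule 1 ✓; rule 2 ✓; rule 3 ✓; rule 4 ✓; rule 5 ✓.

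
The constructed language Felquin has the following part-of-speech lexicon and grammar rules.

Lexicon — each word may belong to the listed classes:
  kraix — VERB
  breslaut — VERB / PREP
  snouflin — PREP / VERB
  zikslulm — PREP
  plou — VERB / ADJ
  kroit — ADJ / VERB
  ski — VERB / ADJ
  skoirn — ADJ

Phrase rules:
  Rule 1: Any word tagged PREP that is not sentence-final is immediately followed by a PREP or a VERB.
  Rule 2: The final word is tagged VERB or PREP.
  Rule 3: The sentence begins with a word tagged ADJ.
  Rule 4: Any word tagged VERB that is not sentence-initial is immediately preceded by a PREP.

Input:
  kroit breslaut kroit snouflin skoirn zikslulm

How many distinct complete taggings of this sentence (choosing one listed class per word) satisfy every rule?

0

Candidates per position — 1:kroit {ADJ,VERB}; 2:breslaut {VERB,PREP}; 3:kroit {ADJ,VERB}; 4:snouflin {PREP,VERB}; 5:skoirn {ADJ}; 6:zikslulm {PREP}.
There are 16 candidate sequences in total.
Every candidate sequence violates at least one rule; no consistent tagging exists.
Count = 0.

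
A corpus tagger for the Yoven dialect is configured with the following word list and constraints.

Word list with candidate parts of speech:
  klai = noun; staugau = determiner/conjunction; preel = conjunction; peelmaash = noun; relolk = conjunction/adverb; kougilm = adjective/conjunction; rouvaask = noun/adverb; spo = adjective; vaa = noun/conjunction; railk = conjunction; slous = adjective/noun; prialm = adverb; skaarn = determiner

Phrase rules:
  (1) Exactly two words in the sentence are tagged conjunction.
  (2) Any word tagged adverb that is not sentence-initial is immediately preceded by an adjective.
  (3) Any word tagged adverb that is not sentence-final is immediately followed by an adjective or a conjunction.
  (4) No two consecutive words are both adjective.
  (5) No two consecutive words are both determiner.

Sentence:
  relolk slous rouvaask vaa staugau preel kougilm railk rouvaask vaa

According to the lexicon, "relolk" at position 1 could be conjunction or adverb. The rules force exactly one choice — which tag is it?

Candidates per position — 1:relolk {conjunction,adverb}; 2:slous {adjective,noun}; 3:rouvaask {noun,adverb}; 4:vaa {noun,conjunction}; 5:staugau {determiner,conjunction}; 6:preel {conjunction}; 7:kougilm {adjective,conjunction}; 8:railk {conjunction}; 9:rouvaask {noun,adverb}; 10:vaa {noun,conjunction}.
Position 1: tagging it conjunction would leave rule 1 unsatisfiable, so it must be adverb.
Position 2: tagging it noun would leave rule 3 unsatisfiable, so it must be adjective.
Position 4: tagging it conjunction would leave rule 1 unsatisfiable, so it must be noun.
Position 5: tagging it conjunction would leave rule 1 unsatisfiable, so it must be determiner.
Position 7: tagging it conjunction would leave rule 1 unsatisfiable, so it must be adjective.
Position 9: tagging it adverb would leave rule 2 unsatisfiable, so it must be noun.
Position 10: tagging it conjunction would leave rule 1 unsatisfiable, so it must be noun.
Position 3: tagging it adverb would leave rule 3 unsatisfiable, so it must be noun.
That leaves exactly one tagging: adverb adjective noun noun determiner conjunction adjective conjunction noun noun.
Verifying each rule — rule 1 ok; rule 2 ok; rule 3 ok; rule 4 ok; rule 5 ok.

adverb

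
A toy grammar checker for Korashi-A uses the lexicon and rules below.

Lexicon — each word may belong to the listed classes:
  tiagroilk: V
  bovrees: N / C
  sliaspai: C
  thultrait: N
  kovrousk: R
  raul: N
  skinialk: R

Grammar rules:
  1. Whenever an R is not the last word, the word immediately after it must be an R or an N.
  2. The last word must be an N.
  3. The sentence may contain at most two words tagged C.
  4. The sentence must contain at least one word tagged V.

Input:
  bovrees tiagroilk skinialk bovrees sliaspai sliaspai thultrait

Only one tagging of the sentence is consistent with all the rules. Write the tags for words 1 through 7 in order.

Candidates per position — 1:bovrees {N,C}; 2:tiagroilk {V}; 3:skinialk {R}; 4:bovrees {N,C}; 5:sliaspai {C}; 6:sliaspai {C}; 7:thultrait {N}.
If word 1 were C, no tagging could satisfy rule 3; so word 1 is N.
If word 4 were C, no tagging could satisfy rule 1; so word 4 is N.
The only consistent sequence is: N V R N C C N.
Check: rule 1 holds; rule 2 holds; rule 3 holds; rule 4 holds.

N V R N C C N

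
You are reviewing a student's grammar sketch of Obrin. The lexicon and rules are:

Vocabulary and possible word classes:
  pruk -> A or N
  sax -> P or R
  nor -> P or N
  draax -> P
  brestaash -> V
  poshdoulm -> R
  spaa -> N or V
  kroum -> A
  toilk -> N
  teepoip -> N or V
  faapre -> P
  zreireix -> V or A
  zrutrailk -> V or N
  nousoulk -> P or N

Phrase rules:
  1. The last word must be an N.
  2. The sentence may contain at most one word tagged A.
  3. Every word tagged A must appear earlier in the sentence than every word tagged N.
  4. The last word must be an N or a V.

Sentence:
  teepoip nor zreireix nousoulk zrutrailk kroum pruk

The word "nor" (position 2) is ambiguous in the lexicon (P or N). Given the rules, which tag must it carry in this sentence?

P

Candidates per position — 1:teepoip {N,V}; 2:nor {P,N}; 3:zreireix {V,A}; 4:nousoulk {P,N}; 5:zrutrailk {V,N}; 6:kroum {A}; 7:pruk {A,N}.
Position 1: N is ruled out by rule 3; that leaves V.
Position 2: N is ruled out by rule 3; that leaves P.
Position 3: A is ruled out by rule 2; that leaves V.
Position 4: N is ruled out by rule 3; that leaves P.
Position 5: N is ruled out by rule 3; that leaves V.
Position 7: A is ruled out by rule 1; that leaves N.
The unique satisfying tagging is: V P V P V A N.
Rule-by-rule: rule 1 ✓; rule 2 ✓; rule 3 ✓; rule 4 ✓.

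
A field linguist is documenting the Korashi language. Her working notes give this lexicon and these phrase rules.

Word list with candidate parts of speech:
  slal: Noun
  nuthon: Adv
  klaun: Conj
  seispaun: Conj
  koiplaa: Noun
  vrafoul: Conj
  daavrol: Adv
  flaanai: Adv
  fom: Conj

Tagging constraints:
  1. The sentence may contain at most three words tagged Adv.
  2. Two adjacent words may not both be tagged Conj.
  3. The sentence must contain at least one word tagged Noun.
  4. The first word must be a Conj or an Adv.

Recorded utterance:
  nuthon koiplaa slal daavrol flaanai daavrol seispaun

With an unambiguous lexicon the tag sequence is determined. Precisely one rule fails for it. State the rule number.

Fixed tagging: Adv Noun Noun Adv Adv Adv Conj.
Checking each rule: R1 fails, R2 ok, R3 ok, R4 ok.
Only rule 1 fails.

1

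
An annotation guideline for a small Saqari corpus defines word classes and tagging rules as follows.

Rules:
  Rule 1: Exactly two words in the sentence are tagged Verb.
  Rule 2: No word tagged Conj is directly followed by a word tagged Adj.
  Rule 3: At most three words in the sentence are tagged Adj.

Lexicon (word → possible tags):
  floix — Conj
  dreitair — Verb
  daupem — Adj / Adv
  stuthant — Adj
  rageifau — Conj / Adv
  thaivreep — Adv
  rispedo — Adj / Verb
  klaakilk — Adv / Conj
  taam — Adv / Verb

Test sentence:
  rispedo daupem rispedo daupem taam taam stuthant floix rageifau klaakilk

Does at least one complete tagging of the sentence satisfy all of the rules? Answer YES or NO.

YES

Candidates per position — 1:rispedo {Adj,Verb}; 2:daupem {Adj,Adv}; 3:rispedo {Adj,Verb}; 4:daupem {Adj,Adv}; 5:taam {Adv,Verb}; 6:taam {Adv,Verb}; 7:stuthant {Adj}; 8:floix {Conj}; 9:rageifau {Conj,Adv}; 10:klaakilk {Adv,Conj}.
One satisfying assignment: Verb Adv Verb Adj Adv Adv Adj Conj Conj Adv.
Verifying each rule — rule 1 ok; rule 2 ok; rule 3 ok.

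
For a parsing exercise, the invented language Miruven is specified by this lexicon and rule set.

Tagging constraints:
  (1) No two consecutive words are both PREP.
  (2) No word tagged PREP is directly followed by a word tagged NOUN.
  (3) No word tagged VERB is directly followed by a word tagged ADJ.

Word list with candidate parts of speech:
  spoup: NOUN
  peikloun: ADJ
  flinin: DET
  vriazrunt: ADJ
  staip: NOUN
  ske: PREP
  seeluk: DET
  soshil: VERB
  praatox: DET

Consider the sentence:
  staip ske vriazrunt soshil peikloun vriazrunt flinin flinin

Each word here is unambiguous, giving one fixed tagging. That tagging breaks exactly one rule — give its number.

3

Fixed tagging: NOUN PREP ADJ VERB ADJ ADJ DET DET.
Rule check: R1 pass, R2 pass, R3 fail.
Only rule 3 fails.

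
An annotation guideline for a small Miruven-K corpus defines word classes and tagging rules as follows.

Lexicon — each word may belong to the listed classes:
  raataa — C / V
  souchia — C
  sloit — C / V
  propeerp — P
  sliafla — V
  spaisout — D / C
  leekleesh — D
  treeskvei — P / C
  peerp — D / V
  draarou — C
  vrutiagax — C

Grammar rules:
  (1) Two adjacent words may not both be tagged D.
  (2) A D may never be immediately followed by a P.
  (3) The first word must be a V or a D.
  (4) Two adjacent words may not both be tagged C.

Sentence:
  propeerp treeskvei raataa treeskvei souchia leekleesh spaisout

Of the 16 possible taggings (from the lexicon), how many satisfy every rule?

Candidates per position — 1:propeerp {P}; 2:treeskvei {P,C}; 3:raataa {C,V}; 4:treeskvei {P,C}; 5:souchia {C}; 6:leekleesh {D}; 7:spaisout {D,C}.
There are 16 candidate sequences in total.
Rule 3 cannot be satisfied by any choice of tags from the lexicon.
So there is no consistent tagging.
Count = 0.

0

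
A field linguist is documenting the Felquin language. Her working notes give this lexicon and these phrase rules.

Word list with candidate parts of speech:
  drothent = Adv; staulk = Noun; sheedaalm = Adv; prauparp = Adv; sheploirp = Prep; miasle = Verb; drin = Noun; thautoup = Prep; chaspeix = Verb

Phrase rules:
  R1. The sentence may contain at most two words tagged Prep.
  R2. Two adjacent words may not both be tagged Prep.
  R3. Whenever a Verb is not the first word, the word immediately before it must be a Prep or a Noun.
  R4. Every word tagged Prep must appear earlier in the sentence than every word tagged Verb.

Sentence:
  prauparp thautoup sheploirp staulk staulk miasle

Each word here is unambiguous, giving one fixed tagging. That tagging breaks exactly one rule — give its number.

2

Fixed tagging: Adv Prep Prep Noun Noun Verb.
Applying the rules: R1 ✓, R2 ✗, R3 ✓, R4 ✓.
Only rule 2 fails.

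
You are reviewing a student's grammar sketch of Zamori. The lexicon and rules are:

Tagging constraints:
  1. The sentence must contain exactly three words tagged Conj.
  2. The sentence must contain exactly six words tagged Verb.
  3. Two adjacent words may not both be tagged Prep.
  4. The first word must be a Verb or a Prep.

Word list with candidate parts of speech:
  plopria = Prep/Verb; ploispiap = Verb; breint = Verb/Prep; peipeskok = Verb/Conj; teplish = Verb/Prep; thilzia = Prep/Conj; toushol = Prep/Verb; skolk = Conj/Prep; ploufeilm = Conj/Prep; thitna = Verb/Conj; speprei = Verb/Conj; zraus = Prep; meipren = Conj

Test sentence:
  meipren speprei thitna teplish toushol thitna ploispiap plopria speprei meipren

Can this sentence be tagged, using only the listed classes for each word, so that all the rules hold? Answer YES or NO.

Candidates per position — 1:meipren {Conj}; 2:speprei {Verb,Conj}; 3:thitna {Verb,Conj}; 4:teplish {Verb,Prep}; 5:toushol {Prep,Verb}; 6:thitna {Verb,Conj}; 7:ploispiap {Verb}; 8:plopria {Prep,Verb}; 9:speprei {Verb,Conj}; 10:meipren {Conj}.
Rule 4 cannot be satisfied by any choice of tags from the lexicon.
So there is no consistent tagging.

NO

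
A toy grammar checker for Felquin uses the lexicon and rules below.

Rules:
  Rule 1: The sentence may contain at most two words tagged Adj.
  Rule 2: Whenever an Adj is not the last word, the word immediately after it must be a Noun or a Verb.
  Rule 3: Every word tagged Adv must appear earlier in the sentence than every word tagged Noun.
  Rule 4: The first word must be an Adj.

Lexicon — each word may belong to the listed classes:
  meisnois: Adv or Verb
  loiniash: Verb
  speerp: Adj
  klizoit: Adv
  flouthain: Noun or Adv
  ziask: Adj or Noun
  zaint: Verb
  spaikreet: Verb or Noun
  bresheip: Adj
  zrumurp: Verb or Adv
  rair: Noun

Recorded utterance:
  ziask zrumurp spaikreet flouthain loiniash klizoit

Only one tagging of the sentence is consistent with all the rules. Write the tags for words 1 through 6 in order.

Candidates per position — 1:ziask {Adj,Noun}; 2:zrumurp {Verb,Adv}; 3:spaikreet {Verb,Noun}; 4:flouthain {Noun,Adv}; 5:loiniash {Verb}; 6:klizoit {Adv}.
Position 1: Noun is ruled out by rule 3; that leaves Adj.
Position 2: Adv is ruled out by rule 2; that leaves Verb.
Position 3: Noun is ruled out by rule 3; that leaves Verb.
Position 4: Noun is ruled out by rule 3; that leaves Adv.
So the tagging must be: Adj Verb Verb Adv Verb Adv.
Rule-by-rule: rule 1 holds; rule 2 holds; rule 3 holds; rule 4 holds.

Adj Verb Verb Adv Verb Adv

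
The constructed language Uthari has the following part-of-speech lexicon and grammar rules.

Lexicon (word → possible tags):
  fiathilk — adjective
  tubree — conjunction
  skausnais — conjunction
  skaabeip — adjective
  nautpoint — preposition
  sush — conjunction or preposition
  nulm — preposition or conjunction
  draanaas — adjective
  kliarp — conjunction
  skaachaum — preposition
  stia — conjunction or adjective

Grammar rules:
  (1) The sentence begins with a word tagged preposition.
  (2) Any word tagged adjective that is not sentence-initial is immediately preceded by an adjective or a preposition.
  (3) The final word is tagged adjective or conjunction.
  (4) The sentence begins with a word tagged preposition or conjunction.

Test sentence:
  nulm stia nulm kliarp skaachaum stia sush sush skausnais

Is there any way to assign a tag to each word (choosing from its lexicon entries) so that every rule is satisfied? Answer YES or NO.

Candidates per position — 1:nulm {preposition,conjunction}; 2:stia {conjunction,adjective}; 3:nulm {preposition,conjunction}; 4:kliarp {conjunction}; 5:skaachaum {preposition}; 6:stia {conjunction,adjective}; 7:sush {conjunction,preposition}; 8:sush {conjunction,preposition}; 9:skausnais {conjunction}.
One satisfying assignment: preposition conjunction preposition conjunction preposition adjective preposition conjunction conjunction.
Checking: rule 1 holds; rule 2 holds; rule 3 holds; rule 4 holds.

YES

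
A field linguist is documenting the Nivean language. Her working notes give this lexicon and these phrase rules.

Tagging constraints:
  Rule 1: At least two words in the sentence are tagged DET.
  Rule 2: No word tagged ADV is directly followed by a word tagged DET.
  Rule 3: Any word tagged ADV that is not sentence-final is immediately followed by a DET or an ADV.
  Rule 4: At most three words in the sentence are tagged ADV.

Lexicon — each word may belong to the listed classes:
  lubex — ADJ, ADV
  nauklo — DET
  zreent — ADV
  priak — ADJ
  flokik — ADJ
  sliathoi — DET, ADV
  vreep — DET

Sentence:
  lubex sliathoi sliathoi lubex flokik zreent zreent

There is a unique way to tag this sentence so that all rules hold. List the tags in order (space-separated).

ADJ DET DET ADJ ADJ ADV ADV

Candidates per position — 1:lubex {ADJ,ADV}; 2:sliathoi {DET,ADV}; 3:sliathoi {DET,ADV}; 4:lubex {ADJ,ADV}; 5:flokik {ADJ}; 6:zreent {ADV}; 7:zreent {ADV}.
Position 2: tagging it ADV would leave rule 1 unsatisfiable, so it must be DET.
Position 3: tagging it ADV would leave rule 1 unsatisfiable, so it must be DET.
Position 4: tagging it ADV would leave rule 3 unsatisfiable, so it must be ADJ.
Position 1: tagging it ADV would leave rule 2 unsatisfiable, so it must be ADJ.
The unique satisfying tagging is: ADJ DET DET ADJ ADJ ADV ADV.
Check: rule 1 ok; rule 2 ok; rule 3 ok; rule 4 ok.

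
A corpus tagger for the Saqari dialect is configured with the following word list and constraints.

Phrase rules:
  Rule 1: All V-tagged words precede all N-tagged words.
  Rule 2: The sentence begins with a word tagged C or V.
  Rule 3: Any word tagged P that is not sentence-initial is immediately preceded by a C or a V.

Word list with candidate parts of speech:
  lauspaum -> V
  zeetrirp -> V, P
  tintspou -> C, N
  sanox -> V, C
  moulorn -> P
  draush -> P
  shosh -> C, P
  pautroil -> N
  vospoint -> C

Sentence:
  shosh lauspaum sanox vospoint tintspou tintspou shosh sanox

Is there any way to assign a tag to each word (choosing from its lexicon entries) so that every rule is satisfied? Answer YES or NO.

Candidates per position — 1:shosh {C,P}; 2:lauspaum {V}; 3:sanox {V,C}; 4:vospoint {C}; 5:tintspou {C,N}; 6:tintspou {C,N}; 7:shosh {C,P}; 8:sanox {V,C}.
One satisfying assignment: C V V C N C C C.
Checking: rule 1 holds; rule 2 holds; rule 3 holds.

YES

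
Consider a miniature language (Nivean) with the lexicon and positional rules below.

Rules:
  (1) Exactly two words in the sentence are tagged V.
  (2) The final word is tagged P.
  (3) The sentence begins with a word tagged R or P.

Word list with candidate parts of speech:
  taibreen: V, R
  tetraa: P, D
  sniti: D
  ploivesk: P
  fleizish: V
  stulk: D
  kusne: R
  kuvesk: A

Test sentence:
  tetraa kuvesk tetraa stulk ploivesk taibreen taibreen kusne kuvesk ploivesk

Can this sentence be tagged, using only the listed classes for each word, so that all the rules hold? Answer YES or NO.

Candidates per position — 1:tetraa {P,D}; 2:kuvesk {A}; 3:tetraa {P,D}; 4:stulk {D}; 5:ploivesk {P}; 6:taibreen {V,R}; 7:taibreen {V,R}; 8:kusne {R}; 9:kuvesk {A}; 10:ploivesk {P}.
One satisfying assignment: P A D D P V V R A P.
Rule-by-rule: rule 1 ok; rule 2 ok; rule 3 ok.

YES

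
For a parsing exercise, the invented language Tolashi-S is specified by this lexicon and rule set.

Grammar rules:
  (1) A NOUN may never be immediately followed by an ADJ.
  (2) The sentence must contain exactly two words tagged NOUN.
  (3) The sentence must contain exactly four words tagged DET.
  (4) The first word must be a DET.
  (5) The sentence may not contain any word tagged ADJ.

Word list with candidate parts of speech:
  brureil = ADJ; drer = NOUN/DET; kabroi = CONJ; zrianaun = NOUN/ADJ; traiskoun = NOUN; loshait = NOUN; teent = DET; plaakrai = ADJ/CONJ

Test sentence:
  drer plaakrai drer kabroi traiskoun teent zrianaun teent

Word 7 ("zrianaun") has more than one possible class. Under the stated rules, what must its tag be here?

NOUN

Candidates per position — 1:drer {NOUN,DET}; 2:plaakrai {ADJ,CONJ}; 3:drer {NOUN,DET}; 4:kabroi {CONJ}; 5:traiskoun {NOUN}; 6:teent {DET}; 7:zrianaun {NOUN,ADJ}; 8:teent {DET}.
Word 1 cannot be NOUN — rule 3 would then fail for every completion. It is DET.
Word 2 cannot be ADJ — rule 5 would then fail for every completion. It is CONJ.
Word 3 cannot be NOUN — rule 3 would then fail for every completion. It is DET.
Word 7 cannot be ADJ — rule 2 would then fail for every completion. It is NOUN.
That leaves exactly one tagging: DET CONJ DET CONJ NOUN DET NOUN DET.
Verifying each rule — rule 1 ✓; rule 2 ✓; rule 3 ✓; rule 4 ✓; rule 5 ✓.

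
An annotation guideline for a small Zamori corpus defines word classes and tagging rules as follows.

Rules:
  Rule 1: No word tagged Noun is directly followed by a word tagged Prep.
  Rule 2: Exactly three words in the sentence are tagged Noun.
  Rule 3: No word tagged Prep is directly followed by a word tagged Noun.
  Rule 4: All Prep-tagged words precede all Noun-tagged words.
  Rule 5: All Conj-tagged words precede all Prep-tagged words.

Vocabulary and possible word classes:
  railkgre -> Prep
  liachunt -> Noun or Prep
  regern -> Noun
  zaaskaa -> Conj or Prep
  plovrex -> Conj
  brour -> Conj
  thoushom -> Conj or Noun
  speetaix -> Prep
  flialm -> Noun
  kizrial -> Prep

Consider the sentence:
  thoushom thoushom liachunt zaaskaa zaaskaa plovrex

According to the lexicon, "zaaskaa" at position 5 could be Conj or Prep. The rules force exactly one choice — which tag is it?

Candidates per position — 1:thoushom {Conj,Noun}; 2:thoushom {Conj,Noun}; 3:liachunt {Noun,Prep}; 4:zaaskaa {Conj,Prep}; 5:zaaskaa {Conj,Prep}; 6:plovrex {Conj}.
Position 1: tagging it Conj would leave rule 2 unsatisfiable, so it must be Noun.
Position 2: tagging it Conj would leave rule 2 unsatisfiable, so it must be Noun.
Position 3: tagging it Prep would leave rule 1 unsatisfiable, so it must be Noun.
Position 4: tagging it Prep would leave rule 1 unsatisfiable, so it must be Conj.
Position 5: tagging it Prep would leave rule 4 unsatisfiable, so it must be Conj.
So the tagging must be: Noun Noun Noun Conj Conj Conj.
Check: rule 1 satisfied; rule 2 satisfied; rule 3 satisfied; rule 4 satisfied; rule 5 satisfied.

Conj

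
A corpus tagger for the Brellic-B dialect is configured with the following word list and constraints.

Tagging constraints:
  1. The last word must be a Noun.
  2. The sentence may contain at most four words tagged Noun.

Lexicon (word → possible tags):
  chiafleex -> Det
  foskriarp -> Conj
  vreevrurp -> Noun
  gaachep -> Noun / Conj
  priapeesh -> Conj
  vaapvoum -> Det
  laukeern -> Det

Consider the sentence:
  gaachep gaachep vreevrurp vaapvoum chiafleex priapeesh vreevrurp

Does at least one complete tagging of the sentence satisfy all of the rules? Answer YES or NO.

YES

Candidates per position — 1:gaachep {Noun,Conj}; 2:gaachep {Noun,Conj}; 3:vreevrurp {Noun}; 4:vaapvoum {Det}; 5:chiafleex {Det}; 6:priapeesh {Conj}; 7:vreevrurp {Noun}.
One satisfying assignment: Conj Noun Noun Det Det Conj Noun.
Check: rule 1 ok; rule 2 ok.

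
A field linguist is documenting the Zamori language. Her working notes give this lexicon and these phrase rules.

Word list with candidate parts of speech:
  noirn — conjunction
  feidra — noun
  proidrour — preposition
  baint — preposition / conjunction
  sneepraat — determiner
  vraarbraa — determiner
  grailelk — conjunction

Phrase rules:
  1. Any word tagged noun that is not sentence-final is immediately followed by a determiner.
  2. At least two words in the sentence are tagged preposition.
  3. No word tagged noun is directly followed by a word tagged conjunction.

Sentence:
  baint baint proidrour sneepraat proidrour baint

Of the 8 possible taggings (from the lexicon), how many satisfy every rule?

Candidates per position — 1:baint {preposition,conjunction}; 2:baint {preposition,conjunction}; 3:proidrour {preposition}; 4:sneepraat {determiner}; 5:proidrour {preposition}; 6:baint {preposition,conjunction}.
There are 8 candidate sequences in total.
Checking each against the rules leaves 8 sequences.
Count = 8.

8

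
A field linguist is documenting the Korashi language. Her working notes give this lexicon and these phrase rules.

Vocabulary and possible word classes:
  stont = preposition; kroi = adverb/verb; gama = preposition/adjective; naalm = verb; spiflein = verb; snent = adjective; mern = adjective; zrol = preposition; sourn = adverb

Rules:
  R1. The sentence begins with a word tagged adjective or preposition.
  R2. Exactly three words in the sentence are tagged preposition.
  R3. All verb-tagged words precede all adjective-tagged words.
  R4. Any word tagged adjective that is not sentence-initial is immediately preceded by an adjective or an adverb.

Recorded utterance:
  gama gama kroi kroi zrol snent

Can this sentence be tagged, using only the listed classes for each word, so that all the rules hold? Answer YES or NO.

NO

Candidates per position — 1:gama {preposition,adjective}; 2:gama {preposition,adjective}; 3:kroi {adverb,verb}; 4:kroi {adverb,verb}; 5:zrol {preposition}; 6:snent {adjective}.
Rule 4 cannot be satisfied by any choice of tags from the lexicon.
So there is no consistent tagging.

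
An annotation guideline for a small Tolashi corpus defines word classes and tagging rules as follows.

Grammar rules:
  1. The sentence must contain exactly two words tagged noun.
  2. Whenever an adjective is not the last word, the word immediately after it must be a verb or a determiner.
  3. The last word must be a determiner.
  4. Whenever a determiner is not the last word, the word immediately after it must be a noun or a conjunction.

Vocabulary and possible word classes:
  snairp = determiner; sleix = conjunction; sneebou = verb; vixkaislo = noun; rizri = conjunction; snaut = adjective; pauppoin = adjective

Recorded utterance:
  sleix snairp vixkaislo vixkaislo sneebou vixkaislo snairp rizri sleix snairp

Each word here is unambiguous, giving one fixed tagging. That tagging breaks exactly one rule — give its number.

1

Fixed tagging: conjunction determiner noun noun verb noun determiner conjunction conjunction determiner.
Applying the rules: R1 ✗, R2 ✓, R3 ✓, R4 ✓.
Only rule 1 fails.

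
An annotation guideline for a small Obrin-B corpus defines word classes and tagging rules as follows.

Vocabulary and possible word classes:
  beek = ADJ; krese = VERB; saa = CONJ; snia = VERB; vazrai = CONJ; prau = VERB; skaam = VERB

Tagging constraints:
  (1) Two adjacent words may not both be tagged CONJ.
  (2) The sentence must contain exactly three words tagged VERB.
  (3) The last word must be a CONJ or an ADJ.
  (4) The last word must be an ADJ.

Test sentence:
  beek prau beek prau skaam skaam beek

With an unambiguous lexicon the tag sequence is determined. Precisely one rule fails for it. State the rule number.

Fixed tagging: ADJ VERB ADJ VERB VERB VERB ADJ.
Applying the rules: R1 ok, R2 fails, R3 ok, R4 ok.
Only rule 2 fails.

2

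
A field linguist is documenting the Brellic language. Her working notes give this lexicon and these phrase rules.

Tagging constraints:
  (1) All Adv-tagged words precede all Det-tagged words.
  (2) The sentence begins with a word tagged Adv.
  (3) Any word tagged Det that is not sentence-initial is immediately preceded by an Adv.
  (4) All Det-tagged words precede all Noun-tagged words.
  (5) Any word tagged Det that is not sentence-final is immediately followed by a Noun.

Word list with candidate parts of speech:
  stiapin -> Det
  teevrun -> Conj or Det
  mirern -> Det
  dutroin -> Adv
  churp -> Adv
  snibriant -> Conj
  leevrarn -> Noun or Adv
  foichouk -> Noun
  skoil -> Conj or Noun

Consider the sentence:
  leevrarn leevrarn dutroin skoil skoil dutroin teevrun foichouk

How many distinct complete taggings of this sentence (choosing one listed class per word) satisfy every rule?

Candidates per position — 1:leevrarn {Noun,Adv}; 2:leevrarn {Noun,Adv}; 3:dutroin {Adv}; 4:skoil {Conj,Noun}; 5:skoil {Conj,Noun}; 6:dutroin {Adv}; 7:teevrun {Conj,Det}; 8:foichouk {Noun}.
There are 32 candidate sequences in total.
Checking each against the rules leaves 9 sequences.
Count = 9.

9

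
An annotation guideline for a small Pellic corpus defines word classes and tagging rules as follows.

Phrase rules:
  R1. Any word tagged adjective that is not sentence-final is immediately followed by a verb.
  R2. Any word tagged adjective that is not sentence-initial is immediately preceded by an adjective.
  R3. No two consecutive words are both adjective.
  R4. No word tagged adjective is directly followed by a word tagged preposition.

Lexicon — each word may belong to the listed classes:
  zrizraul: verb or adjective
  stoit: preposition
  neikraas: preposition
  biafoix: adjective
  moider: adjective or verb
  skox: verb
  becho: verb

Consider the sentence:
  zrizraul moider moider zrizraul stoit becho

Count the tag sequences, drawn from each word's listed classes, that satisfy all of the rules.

Candidates per position — 1:zrizraul {verb,adjective}; 2:moider {adjective,verb}; 3:moider {adjective,verb}; 4:zrizraul {verb,adjective}; 5:stoit {preposition}; 6:becho {verb}.
There are 16 candidate sequences in total.
The sequences that satisfy every rule: verb verb verb verb preposition verb; adjective verb verb verb preposition verb.
Count = 2.

2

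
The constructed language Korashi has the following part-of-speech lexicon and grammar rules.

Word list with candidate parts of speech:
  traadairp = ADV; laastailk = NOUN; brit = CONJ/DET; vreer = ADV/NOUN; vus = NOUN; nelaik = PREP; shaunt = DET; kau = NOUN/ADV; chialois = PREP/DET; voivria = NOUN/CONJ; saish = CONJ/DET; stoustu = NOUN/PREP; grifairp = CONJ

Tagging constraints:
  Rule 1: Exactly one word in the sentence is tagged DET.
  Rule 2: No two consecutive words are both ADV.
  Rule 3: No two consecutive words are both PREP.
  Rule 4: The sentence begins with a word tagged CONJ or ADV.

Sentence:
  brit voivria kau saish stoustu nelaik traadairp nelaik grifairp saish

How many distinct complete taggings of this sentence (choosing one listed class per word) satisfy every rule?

Candidates per position — 1:brit {CONJ,DET}; 2:voivria {NOUN,CONJ}; 3:kau {NOUN,ADV}; 4:saish {CONJ,DET}; 5:stoustu {NOUN,PREP}; 6:nelaik {PREP}; 7:traadairp {ADV}; 8:nelaik {PREP}; 9:grifairp {CONJ}; 10:saish {CONJ,DET}.
There are 64 candidate sequences in total.
Checking each against the rules leaves 8 sequences.
Count = 8.

8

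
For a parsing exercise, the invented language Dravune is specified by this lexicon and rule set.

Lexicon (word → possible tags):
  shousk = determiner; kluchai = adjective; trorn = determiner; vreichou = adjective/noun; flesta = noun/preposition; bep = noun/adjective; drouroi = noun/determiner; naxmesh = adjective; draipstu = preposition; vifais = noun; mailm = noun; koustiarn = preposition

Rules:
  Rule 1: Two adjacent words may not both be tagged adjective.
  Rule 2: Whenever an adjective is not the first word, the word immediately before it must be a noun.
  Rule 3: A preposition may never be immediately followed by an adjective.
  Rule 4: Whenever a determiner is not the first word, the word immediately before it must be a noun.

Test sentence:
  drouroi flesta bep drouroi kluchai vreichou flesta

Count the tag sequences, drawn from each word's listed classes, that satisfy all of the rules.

12

Candidates per position — 1:drouroi {noun,determiner}; 2:flesta {noun,preposition}; 3:bep {noun,adjective}; 4:drouroi {noun,determiner}; 5:kluchai {adjective}; 6:vreichou {adjective,noun}; 7:flesta {noun,preposition}.
There are 64 candidate sequences in total.
Checking each against the rules leaves 12 sequences.
Count = 12.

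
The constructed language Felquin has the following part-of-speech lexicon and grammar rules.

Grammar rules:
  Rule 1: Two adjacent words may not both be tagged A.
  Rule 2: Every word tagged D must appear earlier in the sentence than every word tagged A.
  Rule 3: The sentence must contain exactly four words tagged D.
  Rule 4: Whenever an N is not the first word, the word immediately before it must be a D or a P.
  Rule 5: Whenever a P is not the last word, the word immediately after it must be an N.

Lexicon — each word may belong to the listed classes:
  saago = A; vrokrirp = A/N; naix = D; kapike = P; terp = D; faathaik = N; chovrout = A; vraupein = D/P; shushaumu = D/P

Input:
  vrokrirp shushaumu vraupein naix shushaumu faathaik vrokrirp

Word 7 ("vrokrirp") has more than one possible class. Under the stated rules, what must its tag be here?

A

Candidates per position — 1:vrokrirp {A,N}; 2:shushaumu {D,P}; 3:vraupein {D,P}; 4:naix {D}; 5:shushaumu {D,P}; 6:faathaik {N}; 7:vrokrirp {A,N}.
Position 1: tagging it A would leave rule 2 unsatisfiable, so it must be N.
Position 2: tagging it P would leave rule 3 unsatisfiable, so it must be D.
Position 3: tagging it P would leave rule 3 unsatisfiable, so it must be D.
Position 5: tagging it P would leave rule 3 unsatisfiable, so it must be D.
Position 7: tagging it N would leave rule 4 unsatisfiable, so it must be A.
That leaves exactly one tagging: N D D D D N A.
Verifying each rule — rule 1 satisfied; rule 2 satisfied; rule 3 satisfied; rule 4 satisfied; rule 5 satisfied.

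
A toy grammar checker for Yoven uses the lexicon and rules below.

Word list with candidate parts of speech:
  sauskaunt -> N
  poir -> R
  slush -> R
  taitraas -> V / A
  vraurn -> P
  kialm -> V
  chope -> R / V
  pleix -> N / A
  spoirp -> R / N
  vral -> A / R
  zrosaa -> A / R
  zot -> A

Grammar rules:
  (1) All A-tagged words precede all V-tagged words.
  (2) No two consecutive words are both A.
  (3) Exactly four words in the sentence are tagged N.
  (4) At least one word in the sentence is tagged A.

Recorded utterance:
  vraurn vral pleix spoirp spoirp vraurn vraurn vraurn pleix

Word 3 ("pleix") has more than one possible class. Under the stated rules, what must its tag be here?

N

Candidates per position — 1:vraurn {P}; 2:vral {A,R}; 3:pleix {N,A}; 4:spoirp {R,N}; 5:spoirp {R,N}; 6:vraurn {P}; 7:vraurn {P}; 8:vraurn {P}; 9:pleix {N,A}.
Position 3: A is ruled out by rule 3; that leaves N.
Position 4: R is ruled out by rule 3; that leaves N.
Position 5: R is ruled out by rule 3; that leaves N.
Position 9: A is ruled out by rule 3; that leaves N.
Position 2: R is ruled out by rule 4; that leaves A.
That leaves exactly one tagging: P A N N N P P P N.
Check: rule 1 ok; rule 2 ok; rule 3 ok; rule 4 ok.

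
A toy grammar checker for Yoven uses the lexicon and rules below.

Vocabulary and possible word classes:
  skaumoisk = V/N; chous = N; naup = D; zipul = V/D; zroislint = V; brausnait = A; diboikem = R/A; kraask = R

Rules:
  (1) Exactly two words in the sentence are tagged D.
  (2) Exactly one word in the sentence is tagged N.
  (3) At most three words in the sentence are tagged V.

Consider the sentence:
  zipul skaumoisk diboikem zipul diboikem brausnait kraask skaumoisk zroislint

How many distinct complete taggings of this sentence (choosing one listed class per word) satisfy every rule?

8

Candidates per position — 1:zipul {V,D}; 2:skaumoisk {V,N}; 3:diboikem {R,A}; 4:zipul {V,D}; 5:diboikem {R,A}; 6:brausnait {A}; 7:kraask {R}; 8:skaumoisk {V,N}; 9:zroislint {V}.
There are 64 candidate sequences in total.
Checking each against the rules leaves 8 sequences.
Count = 8.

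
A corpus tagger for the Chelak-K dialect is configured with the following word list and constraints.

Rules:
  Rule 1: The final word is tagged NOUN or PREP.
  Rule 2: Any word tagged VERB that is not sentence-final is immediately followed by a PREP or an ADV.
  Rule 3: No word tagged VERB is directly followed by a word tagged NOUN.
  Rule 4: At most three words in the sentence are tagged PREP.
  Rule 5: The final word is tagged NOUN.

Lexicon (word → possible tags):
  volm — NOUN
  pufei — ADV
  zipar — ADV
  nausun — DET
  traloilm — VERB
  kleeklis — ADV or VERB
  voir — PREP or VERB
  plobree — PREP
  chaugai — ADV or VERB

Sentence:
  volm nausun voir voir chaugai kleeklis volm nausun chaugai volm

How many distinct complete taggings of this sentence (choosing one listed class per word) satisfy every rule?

Candidates per position — 1:volm {NOUN}; 2:nausun {DET}; 3:voir {PREP,VERB}; 4:voir {PREP,VERB}; 5:chaugai {ADV,VERB}; 6:kleeklis {ADV,VERB}; 7:volm {NOUN}; 8:nausun {DET}; 9:chaugai {ADV,VERB}; 10:volm {NOUN}.
There are 32 candidate sequences in total.
The sequences that satisfy every rule: NOUN DET PREP PREP ADV ADV NOUN DET ADV NOUN; NOUN DET PREP PREP VERB ADV NOUN DET ADV NOUN; NOUN DET PREP VERB ADV ADV NOUN DET ADV NOUN; NOUN DET VERB PREP ADV ADV NOUN DET ADV NOUN; NOUN DET VERB PREP VERB ADV NOUN DET ADV NOUN.
Count = 5.

5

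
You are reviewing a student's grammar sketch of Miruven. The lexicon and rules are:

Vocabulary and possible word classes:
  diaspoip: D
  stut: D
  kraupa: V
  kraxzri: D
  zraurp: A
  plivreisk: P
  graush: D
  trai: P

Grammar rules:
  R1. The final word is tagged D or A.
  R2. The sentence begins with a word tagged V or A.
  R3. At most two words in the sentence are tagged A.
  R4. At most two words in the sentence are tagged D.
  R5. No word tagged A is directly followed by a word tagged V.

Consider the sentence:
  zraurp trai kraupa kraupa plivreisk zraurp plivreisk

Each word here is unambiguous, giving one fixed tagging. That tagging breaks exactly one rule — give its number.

1

Fixed tagging: A P V V P A P.
Checking each rule: R1 fail, R2 pass, R3 pass, R4 pass, R5 pass.
Only rule 1 fails.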